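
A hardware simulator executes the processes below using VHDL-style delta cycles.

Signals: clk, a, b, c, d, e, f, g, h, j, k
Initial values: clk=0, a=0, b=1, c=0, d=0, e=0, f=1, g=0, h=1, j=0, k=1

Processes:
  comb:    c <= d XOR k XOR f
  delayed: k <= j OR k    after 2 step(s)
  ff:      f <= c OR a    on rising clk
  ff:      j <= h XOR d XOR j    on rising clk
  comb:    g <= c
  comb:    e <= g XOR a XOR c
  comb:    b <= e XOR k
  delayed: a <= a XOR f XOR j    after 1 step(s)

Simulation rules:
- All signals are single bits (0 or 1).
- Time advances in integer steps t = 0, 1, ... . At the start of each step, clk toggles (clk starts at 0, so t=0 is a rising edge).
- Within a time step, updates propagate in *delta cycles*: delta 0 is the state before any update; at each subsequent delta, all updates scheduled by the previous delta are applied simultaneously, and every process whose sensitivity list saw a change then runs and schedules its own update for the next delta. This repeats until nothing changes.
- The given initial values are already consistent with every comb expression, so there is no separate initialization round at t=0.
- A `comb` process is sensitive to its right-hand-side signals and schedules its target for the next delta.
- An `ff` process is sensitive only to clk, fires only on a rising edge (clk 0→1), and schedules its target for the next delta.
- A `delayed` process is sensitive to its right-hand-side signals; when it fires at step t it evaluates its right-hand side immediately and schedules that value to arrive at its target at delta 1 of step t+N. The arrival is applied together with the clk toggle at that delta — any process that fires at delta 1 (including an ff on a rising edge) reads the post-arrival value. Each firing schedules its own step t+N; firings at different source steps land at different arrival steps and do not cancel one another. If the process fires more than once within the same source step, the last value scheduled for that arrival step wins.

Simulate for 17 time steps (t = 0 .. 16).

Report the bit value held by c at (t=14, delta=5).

t0.Δ0 a=0 e=0 d=0 g=0 j=0 f=1 k=1 clk=0 h=1 c=0 b=1
t0.Δ1 a=0 e=0 d=0 g=0 j=0 f=1 k=1 clk=1 h=1 c=0 b=1
t0.Δ2 a=0 e=0 d=0 g=0 j=1 f=0 k=1 clk=1 h=1 c=0 b=1
t0.Δ3 a=0 e=0 d=0 g=0 j=1 f=0 k=1 clk=1 h=1 c=1 b=1
t0.Δ4 a=0 e=1 d=0 g=1 j=1 f=0 k=1 clk=1 h=1 c=1 b=1
t0.Δ5 a=0 e=0 d=0 g=1 j=1 f=0 k=1 clk=1 h=1 c=1 b=0
t0.Δ6 a=0 e=0 d=0 g=1 j=1 f=0 k=1 clk=1 h=1 c=1 b=1
t1.Δ0 a=0 e=0 d=0 g=1 j=1 f=0 k=1 clk=1 h=1 c=1 b=1
t1.Δ1 a=1 e=0 d=0 g=1 j=1 f=0 k=1 clk=0 h=1 c=1 b=1
t1.Δ2 a=1 e=1 d=0 g=1 j=1 f=0 k=1 clk=0 h=1 c=1 b=1
t1.Δ3 a=1 e=1 d=0 g=1 j=1 f=0 k=1 clk=0 h=1 c=1 b=0
t2.Δ0 a=1 e=1 d=0 g=1 j=1 f=0 k=1 clk=0 h=1 c=1 b=0
t2.Δ1 a=0 e=1 d=0 g=1 j=1 f=0 k=1 clk=1 h=1 c=1 b=0
t2.Δ2 a=0 e=0 d=0 g=1 j=0 f=1 k=1 clk=1 h=1 c=1 b=0
t2.Δ3 a=0 e=0 d=0 g=1 j=0 f=1 k=1 clk=1 h=1 c=0 b=1
t2.Δ4 a=0 e=1 d=0 g=0 j=0 f=1 k=1 clk=1 h=1 c=0 b=1
t2.Δ5 a=0 e=0 d=0 g=0 j=0 f=1 k=1 clk=1 h=1 c=0 b=0
t2.Δ6 a=0 e=0 d=0 g=0 j=0 f=1 k=1 clk=1 h=1 c=0 b=1
t3.Δ0 a=0 e=0 d=0 g=0 j=0 f=1 k=1 clk=1 h=1 c=0 b=1
t3.Δ1 a=1 e=0 d=0 g=0 j=0 f=1 k=1 clk=0 h=1 c=0 b=1
t3.Δ2 a=1 e=1 d=0 g=0 j=0 f=1 k=1 clk=0 h=1 c=0 b=1
t3.Δ3 a=1 e=1 d=0 g=0 j=0 f=1 k=1 clk=0 h=1 c=0 b=0
t4.Δ0 a=1 e=1 d=0 g=0 j=0 f=1 k=1 clk=0 h=1 c=0 b=0
t4.Δ1 a=0 e=1 d=0 g=0 j=0 f=1 k=1 clk=1 h=1 c=0 b=0
t4.Δ2 a=0 e=0 d=0 g=0 j=1 f=0 k=1 clk=1 h=1 c=0 b=0
t4.Δ3 a=0 e=0 d=0 g=0 j=1 f=0 k=1 clk=1 h=1 c=1 b=1
t4.Δ4 a=0 e=1 d=0 g=1 j=1 f=0 k=1 clk=1 h=1 c=1 b=1
t4.Δ5 a=0 e=0 d=0 g=1 j=1 f=0 k=1 clk=1 h=1 c=1 b=0
t4.Δ6 a=0 e=0 d=0 g=1 j=1 f=0 k=1 clk=1 h=1 c=1 b=1
t5.Δ0 a=0 e=0 d=0 g=1 j=1 f=0 k=1 clk=1 h=1 c=1 b=1
t5.Δ1 a=1 e=0 d=0 g=1 j=1 f=0 k=1 clk=0 h=1 c=1 b=1
t5.Δ2 a=1 e=1 d=0 g=1 j=1 f=0 k=1 clk=0 h=1 c=1 b=1
t5.Δ3 a=1 e=1 d=0 g=1 j=1 f=0 k=1 clk=0 h=1 c=1 b=0
t6.Δ0 a=1 e=1 d=0 g=1 j=1 f=0 k=1 clk=0 h=1 c=1 b=0
t6.Δ1 a=0 e=1 d=0 g=1 j=1 f=0 k=1 clk=1 h=1 c=1 b=0
t6.Δ2 a=0 e=0 d=0 g=1 j=0 f=1 k=1 clk=1 h=1 c=1 b=0
t6.Δ3 a=0 e=0 d=0 g=1 j=0 f=1 k=1 clk=1 h=1 c=0 b=1
t6.Δ4 a=0 e=1 d=0 g=0 j=0 f=1 k=1 clk=1 h=1 c=0 b=1
t6.Δ5 a=0 e=0 d=0 g=0 j=0 f=1 k=1 clk=1 h=1 c=0 b=0
t6.Δ6 a=0 e=0 d=0 g=0 j=0 f=1 k=1 clk=1 h=1 c=0 b=1
t7.Δ0 a=0 e=0 d=0 g=0 j=0 f=1 k=1 clk=1 h=1 c=0 b=1
t7.Δ1 a=1 e=0 d=0 g=0 j=0 f=1 k=1 clk=0 h=1 c=0 b=1
t7.Δ2 a=1 e=1 d=0 g=0 j=0 f=1 k=1 clk=0 h=1 c=0 b=1
t7.Δ3 a=1 e=1 d=0 g=0 j=0 f=1 k=1 clk=0 h=1 c=0 b=0
t8.Δ0 a=1 e=1 d=0 g=0 j=0 f=1 k=1 clk=0 h=1 c=0 b=0
t8.Δ1 a=0 e=1 d=0 g=0 j=0 f=1 k=1 clk=1 h=1 c=0 b=0
t8.Δ2 a=0 e=0 d=0 g=0 j=1 f=0 k=1 clk=1 h=1 c=0 b=0
t8.Δ3 a=0 e=0 d=0 g=0 j=1 f=0 k=1 clk=1 h=1 c=1 b=1
t8.Δ4 a=0 e=1 d=0 g=1 j=1 f=0 k=1 clk=1 h=1 c=1 b=1
t8.Δ5 a=0 e=0 d=0 g=1 j=1 f=0 k=1 clk=1 h=1 c=1 b=0
t8.Δ6 a=0 e=0 d=0 g=1 j=1 f=0 k=1 clk=1 h=1 c=1 b=1
t9.Δ0 a=0 e=0 d=0 g=1 j=1 f=0 k=1 clk=1 h=1 c=1 b=1
t9.Δ1 a=1 e=0 d=0 g=1 j=1 f=0 k=1 clk=0 h=1 c=1 b=1
t9.Δ2 a=1 e=1 d=0 g=1 j=1 f=0 k=1 clk=0 h=1 c=1 b=1
t9.Δ3 a=1 e=1 d=0 g=1 j=1 f=0 k=1 clk=0 h=1 c=1 b=0
t10.Δ0 a=1 e=1 d=0 g=1 j=1 f=0 k=1 clk=0 h=1 c=1 b=0
t10.Δ1 a=0 e=1 d=0 g=1 j=1 f=0 k=1 clk=1 h=1 c=1 b=0
t10.Δ2 a=0 e=0 d=0 g=1 j=0 f=1 k=1 clk=1 h=1 c=1 b=0
t10.Δ3 a=0 e=0 d=0 g=1 j=0 f=1 k=1 clk=1 h=1 c=0 b=1
t10.Δ4 a=0 e=1 d=0 g=0 j=0 f=1 k=1 clk=1 h=1 c=0 b=1
t10.Δ5 a=0 e=0 d=0 g=0 j=0 f=1 k=1 clk=1 h=1 c=0 b=0
t10.Δ6 a=0 e=0 d=0 g=0 j=0 f=1 k=1 clk=1 h=1 c=0 b=1
t11.Δ0 a=0 e=0 d=0 g=0 j=0 f=1 k=1 clk=1 h=1 c=0 b=1
t11.Δ1 a=1 e=0 d=0 g=0 j=0 f=1 k=1 clk=0 h=1 c=0 b=1
t11.Δ2 a=1 e=1 d=0 g=0 j=0 f=1 k=1 clk=0 h=1 c=0 b=1
t11.Δ3 a=1 e=1 d=0 g=0 j=0 f=1 k=1 clk=0 h=1 c=0 b=0
t12.Δ0 a=1 e=1 d=0 g=0 j=0 f=1 k=1 clk=0 h=1 c=0 b=0
t12.Δ1 a=0 e=1 d=0 g=0 j=0 f=1 k=1 clk=1 h=1 c=0 b=0
t12.Δ2 a=0 e=0 d=0 g=0 j=1 f=0 k=1 clk=1 h=1 c=0 b=0
t12.Δ3 a=0 e=0 d=0 g=0 j=1 f=0 k=1 clk=1 h=1 c=1 b=1
t12.Δ4 a=0 e=1 d=0 g=1 j=1 f=0 k=1 clk=1 h=1 c=1 b=1
t12.Δ5 a=0 e=0 d=0 g=1 j=1 f=0 k=1 clk=1 h=1 c=1 b=0
t12.Δ6 a=0 e=0 d=0 g=1 j=1 f=0 k=1 clk=1 h=1 c=1 b=1
t13.Δ0 a=0 e=0 d=0 g=1 j=1 f=0 k=1 clk=1 h=1 c=1 b=1
t13.Δ1 a=1 e=0 d=0 g=1 j=1 f=0 k=1 clk=0 h=1 c=1 b=1
t13.Δ2 a=1 e=1 d=0 g=1 j=1 f=0 k=1 clk=0 h=1 c=1 b=1
t13.Δ3 a=1 e=1 d=0 g=1 j=1 f=0 k=1 clk=0 h=1 c=1 b=0
t14.Δ0 a=1 e=1 d=0 g=1 j=1 f=0 k=1 clk=0 h=1 c=1 b=0
t14.Δ1 a=0 e=1 d=0 g=1 j=1 f=0 k=1 clk=1 h=1 c=1 b=0
t14.Δ2 a=0 e=0 d=0 g=1 j=0 f=1 k=1 clk=1 h=1 c=1 b=0
t14.Δ3 a=0 e=0 d=0 g=1 j=0 f=1 k=1 clk=1 h=1 c=0 b=1
t14.Δ4 a=0 e=1 d=0 g=0 j=0 f=1 k=1 clk=1 h=1 c=0 b=1
t14.Δ5 a=0 e=0 d=0 g=0 j=0 f=1 k=1 clk=1 h=1 c=0 b=0
t14.Δ6 a=0 e=0 d=0 g=0 j=0 f=1 k=1 clk=1 h=1 c=0 b=1
t15.Δ0 a=0 e=0 d=0 g=0 j=0 f=1 k=1 clk=1 h=1 c=0 b=1
t15.Δ1 a=1 e=0 d=0 g=0 j=0 f=1 k=1 clk=0 h=1 c=0 b=1
t15.Δ2 a=1 e=1 d=0 g=0 j=0 f=1 k=1 clk=0 h=1 c=0 b=1
t15.Δ3 a=1 e=1 d=0 g=0 j=0 f=1 k=1 clk=0 h=1 c=0 b=0
t16.Δ0 a=1 e=1 d=0 g=0 j=0 f=1 k=1 clk=0 h=1 c=0 b=0
t16.Δ1 a=0 e=1 d=0 g=0 j=0 f=1 k=1 clk=1 h=1 c=0 b=0
t16.Δ2 a=0 e=0 d=0 g=0 j=1 f=0 k=1 clk=1 h=1 c=0 b=0
t16.Δ3 a=0 e=0 d=0 g=0 j=1 f=0 k=1 clk=1 h=1 c=1 b=1
t16.Δ4 a=0 e=1 d=0 g=1 j=1 f=0 k=1 clk=1 h=1 c=1 b=1
t16.Δ5 a=0 e=0 d=0 g=1 j=1 f=0 k=1 clk=1 h=1 c=1 b=0
t16.Δ6 a=0 e=0 d=0 g=1 j=1 f=0 k=1 clk=1 h=1 c=1 b=1

0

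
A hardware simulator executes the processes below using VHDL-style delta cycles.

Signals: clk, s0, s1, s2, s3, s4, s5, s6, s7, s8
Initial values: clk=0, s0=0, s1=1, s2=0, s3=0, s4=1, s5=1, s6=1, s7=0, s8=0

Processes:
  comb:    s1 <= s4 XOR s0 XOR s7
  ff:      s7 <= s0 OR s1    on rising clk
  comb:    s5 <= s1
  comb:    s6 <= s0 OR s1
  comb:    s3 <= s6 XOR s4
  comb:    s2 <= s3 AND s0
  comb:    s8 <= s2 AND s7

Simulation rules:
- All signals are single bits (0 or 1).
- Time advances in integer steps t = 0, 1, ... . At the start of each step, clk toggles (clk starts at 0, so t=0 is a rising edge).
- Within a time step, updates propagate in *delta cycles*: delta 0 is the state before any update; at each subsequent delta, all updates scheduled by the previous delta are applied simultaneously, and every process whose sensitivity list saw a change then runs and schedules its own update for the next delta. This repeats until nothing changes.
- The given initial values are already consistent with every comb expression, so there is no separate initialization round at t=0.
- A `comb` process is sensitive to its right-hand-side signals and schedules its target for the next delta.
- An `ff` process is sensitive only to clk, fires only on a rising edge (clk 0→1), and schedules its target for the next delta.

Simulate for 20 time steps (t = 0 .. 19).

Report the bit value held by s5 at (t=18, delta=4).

[bits: s6,s3,s8,s4,s1,s0,s2,s7,clk,s5]
t=0: Δ0=1001100001 Δ1=1001100011 Δ2=1001100111 Δ3=1001000111 Δ4=0001000110 Δ5=0101000110 | 5Δ
t=1: Δ0=0101000110 Δ1=0101000100 | 1Δ
t=2: Δ0=0101000100 Δ1=0101000110 Δ2=0101000010 Δ3=0101100010 Δ4=1101100011 Δ5=1001100011 | 5Δ
t=3: Δ0=1001100011 Δ1=1001100001 | 1Δ
t=4: Δ0=1001100001 Δ1=1001100011 Δ2=1001100111 Δ3=1001000111 Δ4=0001000110 Δ5=0101000110 | 5Δ
t=5: Δ0=0101000110 Δ1=0101000100 | 1Δ
t=6: Δ0=0101000100 Δ1=0101000110 Δ2=0101000010 Δ3=0101100010 Δ4=1101100011 Δ5=1001100011 | 5Δ
t=7: Δ0=1001100011 Δ1=1001100001 | 1Δ
t=8: Δ0=1001100001 Δ1=1001100011 Δ2=1001100111 Δ3=1001000111 Δ4=0001000110 Δ5=0101000110 | 5Δ
t=9: Δ0=0101000110 Δ1=0101000100 | 1Δ
t=10: Δ0=0101000100 Δ1=0101000110 Δ2=0101000010 Δ3=0101100010 Δ4=1101100011 Δ5=1001100011 | 5Δ
t=11: Δ0=1001100011 Δ1=1001100001 | 1Δ
t=12: Δ0=1001100001 Δ1=1001100011 Δ2=1001100111 Δ3=1001000111 Δ4=0001000110 Δ5=0101000110 | 5Δ
t=13: Δ0=0101000110 Δ1=0101000100 | 1Δ
t=14: Δ0=0101000100 Δ1=0101000110 Δ2=0101000010 Δ3=0101100010 Δ4=1101100011 Δ5=1001100011 | 5Δ
t=15: Δ0=1001100011 Δ1=1001100001 | 1Δ
t=16: Δ0=1001100001 Δ1=1001100011 Δ2=1001100111 Δ3=1001000111 Δ4=0001000110 Δ5=0101000110 | 5Δ
t=17: Δ0=0101000110 Δ1=0101000100 | 1Δ
t=18: Δ0=0101000100 Δ1=0101000110 Δ2=0101000010 Δ3=0101100010 Δ4=1101100011 Δ5=1001100011 | 5Δ
t=19: Δ0=1001100011 Δ1=1001100001 | 1Δ

1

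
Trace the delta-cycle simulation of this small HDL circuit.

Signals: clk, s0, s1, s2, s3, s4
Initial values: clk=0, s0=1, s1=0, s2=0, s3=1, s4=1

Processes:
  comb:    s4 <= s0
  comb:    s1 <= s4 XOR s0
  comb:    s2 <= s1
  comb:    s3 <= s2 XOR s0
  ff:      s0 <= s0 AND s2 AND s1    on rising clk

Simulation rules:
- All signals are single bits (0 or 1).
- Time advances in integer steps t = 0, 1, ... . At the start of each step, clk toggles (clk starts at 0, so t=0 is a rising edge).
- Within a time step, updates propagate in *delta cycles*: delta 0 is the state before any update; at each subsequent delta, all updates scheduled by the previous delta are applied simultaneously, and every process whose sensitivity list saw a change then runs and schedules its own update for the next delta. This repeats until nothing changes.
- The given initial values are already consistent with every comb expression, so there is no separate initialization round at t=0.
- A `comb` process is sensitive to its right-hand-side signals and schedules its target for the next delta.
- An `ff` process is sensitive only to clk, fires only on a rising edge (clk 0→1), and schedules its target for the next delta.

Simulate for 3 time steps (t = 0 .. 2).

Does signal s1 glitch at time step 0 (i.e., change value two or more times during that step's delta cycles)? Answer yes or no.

t=0 Δ0: s3=1 s0=1 s1=0 s4=1 s2=0 clk=0
  Δ1: clk:0→1
  Δ2: s0:1→0
  Δ3: s3:1→0, s1:0→1, s4:1→0
  Δ4: s1:1→0, s2:0→1
  Δ5: s3:0→1, s2:1→0
  Δ6: s3:1→0
  (6Δ to stable)
t=1 Δ0: s3=0 s0=0 s1=0 s4=0 s2=0 clk=1
  Δ1: clk:1→0
  (1Δ to stable)
t=2 Δ0: s3=0 s0=0 s1=0 s4=0 s2=0 clk=0
  Δ1: clk:0→1
  (1Δ to stable)

yes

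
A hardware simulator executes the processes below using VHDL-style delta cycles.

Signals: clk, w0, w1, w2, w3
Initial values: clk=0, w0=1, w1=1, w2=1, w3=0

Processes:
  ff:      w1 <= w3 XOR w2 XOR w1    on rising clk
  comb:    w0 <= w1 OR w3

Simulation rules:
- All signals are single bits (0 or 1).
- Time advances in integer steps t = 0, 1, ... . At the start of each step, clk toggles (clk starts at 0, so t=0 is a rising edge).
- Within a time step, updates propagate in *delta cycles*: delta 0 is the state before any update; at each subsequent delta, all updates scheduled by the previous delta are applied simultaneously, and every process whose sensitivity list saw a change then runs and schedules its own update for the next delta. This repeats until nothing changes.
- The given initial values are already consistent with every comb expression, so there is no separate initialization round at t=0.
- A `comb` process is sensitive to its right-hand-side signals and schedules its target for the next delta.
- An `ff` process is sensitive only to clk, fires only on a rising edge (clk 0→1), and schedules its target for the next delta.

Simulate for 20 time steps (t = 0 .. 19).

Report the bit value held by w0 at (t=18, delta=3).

[bits: w2,w3,w0,w1,clk]
t=0: Δ0=10110 Δ1=10111 Δ2=10101 Δ3=10001 | 3Δ
t=1: Δ0=10001 Δ1=10000 | 1Δ
t=2: Δ0=10000 Δ1=10001 Δ2=10011 Δ3=10111 | 3Δ
t=3: Δ0=10111 Δ1=10110 | 1Δ
t=4: Δ0=10110 Δ1=10111 Δ2=10101 Δ3=10001 | 3Δ
t=5: Δ0=10001 Δ1=10000 | 1Δ
t=6: Δ0=10000 Δ1=10001 Δ2=10011 Δ3=10111 | 3Δ
t=7: Δ0=10111 Δ1=10110 | 1Δ
t=8: Δ0=10110 Δ1=10111 Δ2=10101 Δ3=10001 | 3Δ
t=9: Δ0=10001 Δ1=10000 | 1Δ
t=10: Δ0=10000 Δ1=10001 Δ2=10011 Δ3=10111 | 3Δ
t=11: Δ0=10111 Δ1=10110 | 1Δ
t=12: Δ0=10110 Δ1=10111 Δ2=10101 Δ3=10001 | 3Δ
t=13: Δ0=10001 Δ1=10000 | 1Δ
t=14: Δ0=10000 Δ1=10001 Δ2=10011 Δ3=10111 | 3Δ
t=15: Δ0=10111 Δ1=10110 | 1Δ
t=16: Δ0=10110 Δ1=10111 Δ2=10101 Δ3=10001 | 3Δ
t=17: Δ0=10001 Δ1=10000 | 1Δ
t=18: Δ0=10000 Δ1=10001 Δ2=10011 Δ3=10111 | 3Δ
t=19: Δ0=10111 Δ1=10110 | 1Δ

1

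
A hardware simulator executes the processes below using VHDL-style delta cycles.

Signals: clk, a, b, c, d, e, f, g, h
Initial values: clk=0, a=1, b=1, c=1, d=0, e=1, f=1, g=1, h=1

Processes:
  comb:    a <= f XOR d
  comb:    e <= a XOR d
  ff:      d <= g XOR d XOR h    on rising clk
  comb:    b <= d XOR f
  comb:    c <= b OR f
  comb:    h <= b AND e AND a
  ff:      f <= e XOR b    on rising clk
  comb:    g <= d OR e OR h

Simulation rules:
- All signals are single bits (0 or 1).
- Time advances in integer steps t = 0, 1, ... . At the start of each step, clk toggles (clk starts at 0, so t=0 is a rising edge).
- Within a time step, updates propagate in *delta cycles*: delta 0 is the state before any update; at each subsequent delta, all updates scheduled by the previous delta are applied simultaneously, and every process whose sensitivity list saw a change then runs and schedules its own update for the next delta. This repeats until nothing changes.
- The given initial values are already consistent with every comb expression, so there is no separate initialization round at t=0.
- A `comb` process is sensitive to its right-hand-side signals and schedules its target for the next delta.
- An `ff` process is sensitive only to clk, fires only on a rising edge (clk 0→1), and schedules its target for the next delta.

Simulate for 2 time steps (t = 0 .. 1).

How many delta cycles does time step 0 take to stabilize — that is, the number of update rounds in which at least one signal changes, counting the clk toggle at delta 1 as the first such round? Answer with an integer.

5

[bits: e,c,h,f,b,d,a,clk,g]
t=0: Δ0=111110101 Δ1=111110111 Δ2=111010111 Δ3=111000011 Δ4=000000011 Δ5=000000010 | 5Δ
t=1: Δ0=000000010 Δ1=000000000 | 1Δ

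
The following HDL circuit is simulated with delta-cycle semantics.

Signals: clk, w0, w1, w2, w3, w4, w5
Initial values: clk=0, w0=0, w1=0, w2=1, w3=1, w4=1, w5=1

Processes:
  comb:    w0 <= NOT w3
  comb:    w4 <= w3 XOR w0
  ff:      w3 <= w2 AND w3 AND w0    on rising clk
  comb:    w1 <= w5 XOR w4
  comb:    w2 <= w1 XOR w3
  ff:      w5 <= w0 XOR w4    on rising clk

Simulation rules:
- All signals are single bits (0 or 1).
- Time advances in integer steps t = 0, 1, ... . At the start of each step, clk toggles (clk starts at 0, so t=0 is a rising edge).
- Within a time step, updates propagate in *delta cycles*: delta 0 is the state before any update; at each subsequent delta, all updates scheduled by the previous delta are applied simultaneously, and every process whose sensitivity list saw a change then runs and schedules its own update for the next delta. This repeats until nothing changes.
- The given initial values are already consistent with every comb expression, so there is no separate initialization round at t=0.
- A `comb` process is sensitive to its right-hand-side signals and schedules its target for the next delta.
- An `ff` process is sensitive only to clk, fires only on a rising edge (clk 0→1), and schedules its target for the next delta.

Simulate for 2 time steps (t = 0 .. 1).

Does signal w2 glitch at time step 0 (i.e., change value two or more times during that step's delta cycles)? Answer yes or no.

t0.Δ0 w2=1 w3=1 w1=0 clk=0 w0=0 w4=1 w5=1
t0.Δ1 w2=1 w3=1 w1=0 clk=1 w0=0 w4=1 w5=1
t0.Δ2 w2=1 w3=0 w1=0 clk=1 w0=0 w4=1 w5=1
t0.Δ3 w2=0 w3=0 w1=0 clk=1 w0=1 w4=0 w5=1
t0.Δ4 w2=0 w3=0 w1=1 clk=1 w0=1 w4=1 w5=1
t0.Δ5 w2=1 w3=0 w1=0 clk=1 w0=1 w4=1 w5=1
t0.Δ6 w2=0 w3=0 w1=0 clk=1 w0=1 w4=1 w5=1
t1.Δ0 w2=0 w3=0 w1=0 clk=1 w0=1 w4=1 w5=1
t1.Δ1 w2=0 w3=0 w1=0 clk=0 w0=1 w4=1 w5=1

yes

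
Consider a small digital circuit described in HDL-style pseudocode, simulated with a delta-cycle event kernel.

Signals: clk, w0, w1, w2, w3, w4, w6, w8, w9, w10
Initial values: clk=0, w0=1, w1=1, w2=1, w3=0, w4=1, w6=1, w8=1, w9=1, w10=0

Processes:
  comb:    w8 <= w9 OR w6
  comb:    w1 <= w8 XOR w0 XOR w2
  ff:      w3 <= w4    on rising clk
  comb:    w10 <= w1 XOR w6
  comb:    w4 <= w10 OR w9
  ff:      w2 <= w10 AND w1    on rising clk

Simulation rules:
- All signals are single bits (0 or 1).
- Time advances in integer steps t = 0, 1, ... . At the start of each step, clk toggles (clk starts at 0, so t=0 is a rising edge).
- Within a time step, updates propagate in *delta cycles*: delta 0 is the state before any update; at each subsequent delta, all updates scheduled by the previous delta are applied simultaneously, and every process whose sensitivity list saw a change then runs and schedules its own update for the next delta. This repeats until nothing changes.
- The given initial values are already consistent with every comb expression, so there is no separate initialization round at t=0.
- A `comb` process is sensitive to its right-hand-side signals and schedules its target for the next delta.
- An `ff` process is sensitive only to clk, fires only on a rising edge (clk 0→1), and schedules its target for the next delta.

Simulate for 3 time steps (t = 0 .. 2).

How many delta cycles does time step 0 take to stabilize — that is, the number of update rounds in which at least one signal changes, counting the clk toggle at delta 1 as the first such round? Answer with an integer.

4

[bits: w3,w1,w6,w2,clk,w8,w0,w9,w4,w10]
t=0: Δ0=0111011110 Δ1=0111111110 Δ2=1110111110 Δ3=1010111110 Δ4=1010111111 | 4Δ
t=1: Δ0=1010111111 Δ1=1010011111 | 1Δ
t=2: Δ0=1010011111 Δ1=1010111111 | 1Δ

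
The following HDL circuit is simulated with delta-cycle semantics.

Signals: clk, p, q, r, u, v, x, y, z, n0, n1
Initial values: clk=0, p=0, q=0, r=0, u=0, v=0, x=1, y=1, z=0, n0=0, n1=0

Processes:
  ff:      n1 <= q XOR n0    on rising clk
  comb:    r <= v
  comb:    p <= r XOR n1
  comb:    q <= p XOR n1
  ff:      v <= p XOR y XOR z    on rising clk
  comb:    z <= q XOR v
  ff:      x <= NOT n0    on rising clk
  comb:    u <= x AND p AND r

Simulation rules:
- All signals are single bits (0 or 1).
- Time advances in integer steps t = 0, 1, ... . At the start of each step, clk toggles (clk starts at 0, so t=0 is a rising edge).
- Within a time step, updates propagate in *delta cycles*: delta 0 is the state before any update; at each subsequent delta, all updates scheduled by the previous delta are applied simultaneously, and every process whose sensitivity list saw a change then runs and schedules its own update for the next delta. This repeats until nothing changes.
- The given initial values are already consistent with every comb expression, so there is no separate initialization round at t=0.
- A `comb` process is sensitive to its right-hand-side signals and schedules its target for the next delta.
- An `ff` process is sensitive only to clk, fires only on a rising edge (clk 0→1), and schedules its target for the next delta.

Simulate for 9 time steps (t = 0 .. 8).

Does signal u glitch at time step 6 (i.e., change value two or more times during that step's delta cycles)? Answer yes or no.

t0.Δ0 y=1 p=0 x=1 r=0 q=0 n1=0 v=0 n0=0 clk=0 z=0 u=0
t0.Δ1 y=1 p=0 x=1 r=0 q=0 n1=0 v=0 n0=0 clk=1 z=0 u=0
t0.Δ2 y=1 p=0 x=1 r=0 q=0 n1=0 v=1 n0=0 clk=1 z=0 u=0
t0.Δ3 y=1 p=0 x=1 r=1 q=0 n1=0 v=1 n0=0 clk=1 z=1 u=0
t0.Δ4 y=1 p=1 x=1 r=1 q=0 n1=0 v=1 n0=0 clk=1 z=1 u=0
t0.Δ5 y=1 p=1 x=1 r=1 q=1 n1=0 v=1 n0=0 clk=1 z=1 u=1
t0.Δ6 y=1 p=1 x=1 r=1 q=1 n1=0 v=1 n0=0 clk=1 z=0 u=1
t1.Δ0 y=1 p=1 x=1 r=1 q=1 n1=0 v=1 n0=0 clk=1 z=0 u=1
t1.Δ1 y=1 p=1 x=1 r=1 q=1 n1=0 v=1 n0=0 clk=0 z=0 u=1
t2.Δ0 y=1 p=1 x=1 r=1 q=1 n1=0 v=1 n0=0 clk=0 z=0 u=1
t2.Δ1 y=1 p=1 x=1 r=1 q=1 n1=0 v=1 n0=0 clk=1 z=0 u=1
t2.Δ2 y=1 p=1 x=1 r=1 q=1 n1=1 v=0 n0=0 clk=1 z=0 u=1
t2.Δ3 y=1 p=0 x=1 r=0 q=0 n1=1 v=0 n0=0 clk=1 z=1 u=1
t2.Δ4 y=1 p=1 x=1 r=0 q=1 n1=1 v=0 n0=0 clk=1 z=0 u=0
t2.Δ5 y=1 p=1 x=1 r=0 q=0 n1=1 v=0 n0=0 clk=1 z=1 u=0
t2.Δ6 y=1 p=1 x=1 r=0 q=0 n1=1 v=0 n0=0 clk=1 z=0 u=0
t3.Δ0 y=1 p=1 x=1 r=0 q=0 n1=1 v=0 n0=0 clk=1 z=0 u=0
t3.Δ1 y=1 p=1 x=1 r=0 q=0 n1=1 v=0 n0=0 clk=0 z=0 u=0
t4.Δ0 y=1 p=1 x=1 r=0 q=0 n1=1 v=0 n0=0 clk=0 z=0 u=0
t4.Δ1 y=1 p=1 x=1 r=0 q=0 n1=1 v=0 n0=0 clk=1 z=0 u=0
t4.Δ2 y=1 p=1 x=1 r=0 q=0 n1=0 v=0 n0=0 clk=1 z=0 u=0
t4.Δ3 y=1 p=0 x=1 r=0 q=1 n1=0 v=0 n0=0 clk=1 z=0 u=0
t4.Δ4 y=1 p=0 x=1 r=0 q=0 n1=0 v=0 n0=0 clk=1 z=1 u=0
t4.Δ5 y=1 p=0 x=1 r=0 q=0 n1=0 v=0 n0=0 clk=1 z=0 u=0
t5.Δ0 y=1 p=0 x=1 r=0 q=0 n1=0 v=0 n0=0 clk=1 z=0 u=0
t5.Δ1 y=1 p=0 x=1 r=0 q=0 n1=0 v=0 n0=0 clk=0 z=0 u=0
t6.Δ0 y=1 p=0 x=1 r=0 q=0 n1=0 v=0 n0=0 clk=0 z=0 u=0
t6.Δ1 y=1 p=0 x=1 r=0 q=0 n1=0 v=0 n0=0 clk=1 z=0 u=0
t6.Δ2 y=1 p=0 x=1 r=0 q=0 n1=0 v=1 n0=0 clk=1 z=0 u=0
t6.Δ3 y=1 p=0 x=1 r=1 q=0 n1=0 v=1 n0=0 clk=1 z=1 u=0
t6.Δ4 y=1 p=1 x=1 r=1 q=0 n1=0 v=1 n0=0 clk=1 z=1 u=0
t6.Δ5 y=1 p=1 x=1 r=1 q=1 n1=0 v=1 n0=0 clk=1 z=1 u=1
t6.Δ6 y=1 p=1 x=1 r=1 q=1 n1=0 v=1 n0=0 clk=1 z=0 u=1
t7.Δ0 y=1 p=1 x=1 r=1 q=1 n1=0 v=1 n0=0 clk=1 z=0 u=1
t7.Δ1 y=1 p=1 x=1 r=1 q=1 n1=0 v=1 n0=0 clk=0 z=0 u=1
t8.Δ0 y=1 p=1 x=1 r=1 q=1 n1=0 v=1 n0=0 clk=0 z=0 u=1
t8.Δ1 y=1 p=1 x=1 r=1 q=1 n1=0 v=1 n0=0 clk=1 z=0 u=1
t8.Δ2 y=1 p=1 x=1 r=1 q=1 n1=1 v=0 n0=0 clk=1 z=0 u=1
t8.Δ3 y=1 p=0 x=1 r=0 q=0 n1=1 v=0 n0=0 clk=1 z=1 u=1
t8.Δ4 y=1 p=1 x=1 r=0 q=1 n1=1 v=0 n0=0 clk=1 z=0 u=0
t8.Δ5 y=1 p=1 x=1 r=0 q=0 n1=1 v=0 n0=0 clk=1 z=1 u=0
t8.Δ6 y=1 p=1 x=1 r=0 q=0 n1=1 v=0 n0=0 clk=1 z=0 u=0

no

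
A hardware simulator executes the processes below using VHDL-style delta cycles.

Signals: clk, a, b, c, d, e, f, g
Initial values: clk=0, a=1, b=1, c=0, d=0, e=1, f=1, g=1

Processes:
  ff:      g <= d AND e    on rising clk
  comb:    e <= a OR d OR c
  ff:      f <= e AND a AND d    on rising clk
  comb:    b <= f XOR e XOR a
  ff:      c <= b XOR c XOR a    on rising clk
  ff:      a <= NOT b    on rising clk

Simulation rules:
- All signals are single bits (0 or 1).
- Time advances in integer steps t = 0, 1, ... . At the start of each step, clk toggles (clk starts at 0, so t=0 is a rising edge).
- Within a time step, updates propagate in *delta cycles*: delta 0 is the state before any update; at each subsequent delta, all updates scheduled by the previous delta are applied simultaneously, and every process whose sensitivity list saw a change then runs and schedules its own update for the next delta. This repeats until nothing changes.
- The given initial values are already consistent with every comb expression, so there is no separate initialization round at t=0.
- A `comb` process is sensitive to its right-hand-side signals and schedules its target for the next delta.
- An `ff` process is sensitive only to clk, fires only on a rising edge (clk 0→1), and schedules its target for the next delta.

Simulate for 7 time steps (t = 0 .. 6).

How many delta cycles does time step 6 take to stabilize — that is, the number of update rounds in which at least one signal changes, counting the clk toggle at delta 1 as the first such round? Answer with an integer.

t=0 Δ0: c=0 a=1 b=1 f=1 g=1 e=1 clk=0 d=0
  Δ1: clk:0→1
  Δ2: a:1→0, f:1→0, g:1→0
  Δ3: e:1→0
  Δ4: b:1→0
  (4Δ to stable)
t=1 Δ0: c=0 a=0 b=0 f=0 g=0 e=0 clk=1 d=0
  Δ1: clk:1→0
  (1Δ to stable)
t=2 Δ0: c=0 a=0 b=0 f=0 g=0 e=0 clk=0 d=0
  Δ1: clk:0→1
  Δ2: a:0→1
  Δ3: b:0→1, e:0→1
  Δ4: b:1→0
  (4Δ to stable)
t=3 Δ0: c=0 a=1 b=0 f=0 g=0 e=1 clk=1 d=0
  Δ1: clk:1→0
  (1Δ to stable)
t=4 Δ0: c=0 a=1 b=0 f=0 g=0 e=1 clk=0 d=0
  Δ1: clk:0→1
  Δ2: c:0→1
  (2Δ to stable)
t=5 Δ0: c=1 a=1 b=0 f=0 g=0 e=1 clk=1 d=0
  Δ1: clk:1→0
  (1Δ to stable)
t=6 Δ0: c=1 a=1 b=0 f=0 g=0 e=1 clk=0 d=0
  Δ1: clk:0→1
  Δ2: c:1→0
  (2Δ to stable)

2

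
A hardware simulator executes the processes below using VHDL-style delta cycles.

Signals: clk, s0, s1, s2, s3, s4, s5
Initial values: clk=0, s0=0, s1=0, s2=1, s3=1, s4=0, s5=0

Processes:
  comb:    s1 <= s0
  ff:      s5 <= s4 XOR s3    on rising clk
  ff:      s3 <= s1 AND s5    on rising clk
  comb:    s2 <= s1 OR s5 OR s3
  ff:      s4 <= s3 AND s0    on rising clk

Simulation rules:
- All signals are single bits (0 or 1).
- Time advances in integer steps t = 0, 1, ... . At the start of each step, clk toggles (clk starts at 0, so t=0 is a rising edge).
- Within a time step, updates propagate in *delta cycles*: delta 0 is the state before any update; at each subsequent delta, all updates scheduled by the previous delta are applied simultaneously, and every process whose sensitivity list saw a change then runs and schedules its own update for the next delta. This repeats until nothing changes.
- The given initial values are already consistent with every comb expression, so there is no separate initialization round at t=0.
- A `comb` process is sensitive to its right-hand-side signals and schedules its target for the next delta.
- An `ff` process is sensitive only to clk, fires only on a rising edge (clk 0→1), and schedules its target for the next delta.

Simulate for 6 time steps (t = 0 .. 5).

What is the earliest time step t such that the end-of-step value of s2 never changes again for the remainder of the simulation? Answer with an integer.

2

[bits: clk,s5,s1,s4,s0,s3,s2]
t=0: Δ0=0000011 Δ1=1000011 Δ2=1100001 | 2Δ
t=1: Δ0=1100001 Δ1=0100001 | 1Δ
t=2: Δ0=0100001 Δ1=1100001 Δ2=1000001 Δ3=1000000 | 3Δ
t=3: Δ0=1000000 Δ1=0000000 | 1Δ
t=4: Δ0=0000000 Δ1=1000000 | 1Δ
t=5: Δ0=1000000 Δ1=0000000 | 1Δ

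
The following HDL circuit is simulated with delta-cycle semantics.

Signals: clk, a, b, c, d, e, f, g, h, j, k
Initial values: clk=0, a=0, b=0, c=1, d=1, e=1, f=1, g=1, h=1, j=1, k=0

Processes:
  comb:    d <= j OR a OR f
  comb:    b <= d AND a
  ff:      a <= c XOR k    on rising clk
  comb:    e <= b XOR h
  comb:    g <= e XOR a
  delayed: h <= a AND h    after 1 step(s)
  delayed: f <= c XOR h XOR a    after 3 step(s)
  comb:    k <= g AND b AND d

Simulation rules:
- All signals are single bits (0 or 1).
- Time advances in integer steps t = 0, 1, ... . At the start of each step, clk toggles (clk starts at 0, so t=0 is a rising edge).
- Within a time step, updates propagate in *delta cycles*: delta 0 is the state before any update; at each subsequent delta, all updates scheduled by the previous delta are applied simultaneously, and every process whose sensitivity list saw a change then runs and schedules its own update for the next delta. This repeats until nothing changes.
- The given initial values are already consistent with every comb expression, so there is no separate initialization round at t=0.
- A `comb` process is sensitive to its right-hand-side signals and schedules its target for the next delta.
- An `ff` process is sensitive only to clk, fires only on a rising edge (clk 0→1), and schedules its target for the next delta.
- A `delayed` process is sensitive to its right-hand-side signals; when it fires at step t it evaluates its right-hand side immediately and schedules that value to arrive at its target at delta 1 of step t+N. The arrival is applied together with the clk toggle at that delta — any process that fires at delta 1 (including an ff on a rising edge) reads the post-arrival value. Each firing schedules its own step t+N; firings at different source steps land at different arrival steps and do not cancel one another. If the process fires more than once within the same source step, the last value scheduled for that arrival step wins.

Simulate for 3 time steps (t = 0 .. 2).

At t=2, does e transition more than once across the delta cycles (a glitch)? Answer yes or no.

no

t0.Δ0 c=1 e=1 d=1 a=0 h=1 k=0 f=1 j=1 b=0 g=1 clk=0
t0.Δ1 c=1 e=1 d=1 a=0 h=1 k=0 f=1 j=1 b=0 g=1 clk=1
t0.Δ2 c=1 e=1 d=1 a=1 h=1 k=0 f=1 j=1 b=0 g=1 clk=1
t0.Δ3 c=1 e=1 d=1 a=1 h=1 k=0 f=1 j=1 b=1 g=0 clk=1
t0.Δ4 c=1 e=0 d=1 a=1 h=1 k=0 f=1 j=1 b=1 g=0 clk=1
t0.Δ5 c=1 e=0 d=1 a=1 h=1 k=0 f=1 j=1 b=1 g=1 clk=1
t0.Δ6 c=1 e=0 d=1 a=1 h=1 k=1 f=1 j=1 b=1 g=1 clk=1
t1.Δ0 c=1 e=0 d=1 a=1 h=1 k=1 f=1 j=1 b=1 g=1 clk=1
t1.Δ1 c=1 e=0 d=1 a=1 h=1 k=1 f=1 j=1 b=1 g=1 clk=0
t2.Δ0 c=1 e=0 d=1 a=1 h=1 k=1 f=1 j=1 b=1 g=1 clk=0
t2.Δ1 c=1 e=0 d=1 a=1 h=1 k=1 f=1 j=1 b=1 g=1 clk=1
t2.Δ2 c=1 e=0 d=1 a=0 h=1 k=1 f=1 j=1 b=1 g=1 clk=1
t2.Δ3 c=1 e=0 d=1 a=0 h=1 k=1 f=1 j=1 b=0 g=0 clk=1
t2.Δ4 c=1 e=1 d=1 a=0 h=1 k=0 f=1 j=1 b=0 g=0 clk=1
t2.Δ5 c=1 e=1 d=1 a=0 h=1 k=0 f=1 j=1 b=0 g=1 clk=1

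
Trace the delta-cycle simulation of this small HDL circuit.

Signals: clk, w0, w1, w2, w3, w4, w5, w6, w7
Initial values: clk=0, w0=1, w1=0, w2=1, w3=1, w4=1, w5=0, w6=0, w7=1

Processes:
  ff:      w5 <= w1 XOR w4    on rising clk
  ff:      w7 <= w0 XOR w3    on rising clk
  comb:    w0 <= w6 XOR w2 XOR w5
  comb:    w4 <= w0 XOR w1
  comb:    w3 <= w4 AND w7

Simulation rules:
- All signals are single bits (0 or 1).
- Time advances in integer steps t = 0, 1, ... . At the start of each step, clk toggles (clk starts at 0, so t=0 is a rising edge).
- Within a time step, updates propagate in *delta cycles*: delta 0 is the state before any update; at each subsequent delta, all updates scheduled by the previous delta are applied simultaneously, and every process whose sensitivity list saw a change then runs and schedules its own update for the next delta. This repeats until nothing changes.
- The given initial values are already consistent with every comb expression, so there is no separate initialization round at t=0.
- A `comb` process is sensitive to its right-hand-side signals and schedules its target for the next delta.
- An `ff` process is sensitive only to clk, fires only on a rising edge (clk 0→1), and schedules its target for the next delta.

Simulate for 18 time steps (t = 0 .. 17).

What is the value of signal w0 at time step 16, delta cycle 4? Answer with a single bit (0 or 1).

0

t=0 Δ0: w1=0 w4=1 w0=1 w6=0 w5=0 clk=0 w2=1 w7=1 w3=1
  Δ1: clk:0→1
  Δ2: w5:0→1, w7:1→0
  Δ3: w0:1→0, w3:1→0
  Δ4: w4:1→0
  (4Δ to stable)
t=1 Δ0: w1=0 w4=0 w0=0 w6=0 w5=1 clk=1 w2=1 w7=0 w3=0
  Δ1: clk:1→0
  (1Δ to stable)
t=2 Δ0: w1=0 w4=0 w0=0 w6=0 w5=1 clk=0 w2=1 w7=0 w3=0
  Δ1: clk:0→1
  Δ2: w5:1→0
  Δ3: w0:0→1
  Δ4: w4:0→1
  (4Δ to stable)
t=3 Δ0: w1=0 w4=1 w0=1 w6=0 w5=0 clk=1 w2=1 w7=0 w3=0
  Δ1: clk:1→0
  (1Δ to stable)
t=4 Δ0: w1=0 w4=1 w0=1 w6=0 w5=0 clk=0 w2=1 w7=0 w3=0
  Δ1: clk:0→1
  Δ2: w5:0→1, w7:0→1
  Δ3: w0:1→0, w3:0→1
  Δ4: w4:1→0
  Δ5: w3:1→0
  (5Δ to stable)
t=5 Δ0: w1=0 w4=0 w0=0 w6=0 w5=1 clk=1 w2=1 w7=1 w3=0
  Δ1: clk:1→0
  (1Δ to stable)
t=6 Δ0: w1=0 w4=0 w0=0 w6=0 w5=1 clk=0 w2=1 w7=1 w3=0
  Δ1: clk:0→1
  Δ2: w5:1→0, w7:1→0
  Δ3: w0:0→1
  Δ4: w4:0→1
  (4Δ to stable)
t=7 Δ0: w1=0 w4=1 w0=1 w6=0 w5=0 clk=1 w2=1 w7=0 w3=0
  Δ1: clk:1→0
  (1Δ to stable)
t=8 Δ0: w1=0 w4=1 w0=1 w6=0 w5=0 clk=0 w2=1 w7=0 w3=0
  Δ1: clk:0→1
  Δ2: w5:0→1, w7:0→1
  Δ3: w0:1→0, w3:0→1
  Δ4: w4:1→0
  Δ5: w3:1→0
  (5Δ to stable)
t=9 Δ0: w1=0 w4=0 w0=0 w6=0 w5=1 clk=1 w2=1 w7=1 w3=0
  Δ1: clk:1→0
  (1Δ to stable)
t=10 Δ0: w1=0 w4=0 w0=0 w6=0 w5=1 clk=0 w2=1 w7=1 w3=0
  Δ1: clk:0→1
  Δ2: w5:1→0, w7:1→0
  Δ3: w0:0→1
  Δ4: w4:0→1
  (4Δ to stable)
t=11 Δ0: w1=0 w4=1 w0=1 w6=0 w5=0 clk=1 w2=1 w7=0 w3=0
  Δ1: clk:1→0
  (1Δ to stable)
t=12 Δ0: w1=0 w4=1 w0=1 w6=0 w5=0 clk=0 w2=1 w7=0 w3=0
  Δ1: clk:0→1
  Δ2: w5:0→1, w7:0→1
  Δ3: w0:1→0, w3:0→1
  Δ4: w4:1→0
  Δ5: w3:1→0
  (5Δ to stable)
t=13 Δ0: w1=0 w4=0 w0=0 w6=0 w5=1 clk=1 w2=1 w7=1 w3=0
  Δ1: clk:1→0
  (1Δ to stable)
t=14 Δ0: w1=0 w4=0 w0=0 w6=0 w5=1 clk=0 w2=1 w7=1 w3=0
  Δ1: clk:0→1
  Δ2: w5:1→0, w7:1→0
  Δ3: w0:0→1
  Δ4: w4:0→1
  (4Δ to stable)
t=15 Δ0: w1=0 w4=1 w0=1 w6=0 w5=0 clk=1 w2=1 w7=0 w3=0
  Δ1: clk:1→0
  (1Δ to stable)
t=16 Δ0: w1=0 w4=1 w0=1 w6=0 w5=0 clk=0 w2=1 w7=0 w3=0
  Δ1: clk:0→1
  Δ2: w5:0→1, w7:0→1
  Δ3: w0:1→0, w3:0→1
  Δ4: w4:1→0
  Δ5: w3:1→0
  (5Δ to stable)
t=17 Δ0: w1=0 w4=0 w0=0 w6=0 w5=1 clk=1 w2=1 w7=1 w3=0
  Δ1: clk:1→0
  (1Δ to stable)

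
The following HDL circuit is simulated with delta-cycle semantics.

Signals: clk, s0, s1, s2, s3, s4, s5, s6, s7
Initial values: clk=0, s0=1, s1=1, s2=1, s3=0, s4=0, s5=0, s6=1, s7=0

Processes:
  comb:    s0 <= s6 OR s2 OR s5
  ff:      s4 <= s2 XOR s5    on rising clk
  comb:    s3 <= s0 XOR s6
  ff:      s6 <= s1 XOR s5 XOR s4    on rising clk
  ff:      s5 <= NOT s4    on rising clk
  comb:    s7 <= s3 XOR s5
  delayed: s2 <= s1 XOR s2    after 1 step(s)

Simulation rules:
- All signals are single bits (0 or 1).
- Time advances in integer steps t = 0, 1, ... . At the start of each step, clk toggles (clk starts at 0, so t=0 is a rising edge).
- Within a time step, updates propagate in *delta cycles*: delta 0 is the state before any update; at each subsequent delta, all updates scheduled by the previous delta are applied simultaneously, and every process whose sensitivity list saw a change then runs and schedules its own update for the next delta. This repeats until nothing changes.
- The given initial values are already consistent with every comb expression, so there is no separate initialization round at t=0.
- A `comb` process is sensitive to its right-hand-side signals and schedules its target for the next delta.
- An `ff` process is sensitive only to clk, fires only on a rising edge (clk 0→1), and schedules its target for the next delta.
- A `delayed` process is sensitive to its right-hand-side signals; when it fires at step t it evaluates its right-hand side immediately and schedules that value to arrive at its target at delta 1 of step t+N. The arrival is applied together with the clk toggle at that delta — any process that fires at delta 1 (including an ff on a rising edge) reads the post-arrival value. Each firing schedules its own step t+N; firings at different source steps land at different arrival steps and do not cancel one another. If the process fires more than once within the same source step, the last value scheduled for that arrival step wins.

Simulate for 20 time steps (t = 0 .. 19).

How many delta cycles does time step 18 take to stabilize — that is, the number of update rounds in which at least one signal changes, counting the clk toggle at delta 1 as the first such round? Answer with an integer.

t0.Δ0 s3=0 s1=1 clk=0 s6=1 s4=0 s7=0 s2=1 s0=1 s5=0
t0.Δ1 s3=0 s1=1 clk=1 s6=1 s4=0 s7=0 s2=1 s0=1 s5=0
t0.Δ2 s3=0 s1=1 clk=1 s6=1 s4=1 s7=0 s2=1 s0=1 s5=1
t0.Δ3 s3=0 s1=1 clk=1 s6=1 s4=1 s7=1 s2=1 s0=1 s5=1
t1.Δ0 s3=0 s1=1 clk=1 s6=1 s4=1 s7=1 s2=1 s0=1 s5=1
t1.Δ1 s3=0 s1=1 clk=0 s6=1 s4=1 s7=1 s2=1 s0=1 s5=1
t2.Δ0 s3=0 s1=1 clk=0 s6=1 s4=1 s7=1 s2=1 s0=1 s5=1
t2.Δ1 s3=0 s1=1 clk=1 s6=1 s4=1 s7=1 s2=1 s0=1 s5=1
t2.Δ2 s3=0 s1=1 clk=1 s6=1 s4=0 s7=1 s2=1 s0=1 s5=0
t2.Δ3 s3=0 s1=1 clk=1 s6=1 s4=0 s7=0 s2=1 s0=1 s5=0
t3.Δ0 s3=0 s1=1 clk=1 s6=1 s4=0 s7=0 s2=1 s0=1 s5=0
t3.Δ1 s3=0 s1=1 clk=0 s6=1 s4=0 s7=0 s2=1 s0=1 s5=0
t4.Δ0 s3=0 s1=1 clk=0 s6=1 s4=0 s7=0 s2=1 s0=1 s5=0
t4.Δ1 s3=0 s1=1 clk=1 s6=1 s4=0 s7=0 s2=1 s0=1 s5=0
t4.Δ2 s3=0 s1=1 clk=1 s6=1 s4=1 s7=0 s2=1 s0=1 s5=1
t4.Δ3 s3=0 s1=1 clk=1 s6=1 s4=1 s7=1 s2=1 s0=1 s5=1
t5.Δ0 s3=0 s1=1 clk=1 s6=1 s4=1 s7=1 s2=1 s0=1 s5=1
t5.Δ1 s3=0 s1=1 clk=0 s6=1 s4=1 s7=1 s2=1 s0=1 s5=1
t6.Δ0 s3=0 s1=1 clk=0 s6=1 s4=1 s7=1 s2=1 s0=1 s5=1
t6.Δ1 s3=0 s1=1 clk=1 s6=1 s4=1 s7=1 s2=1 s0=1 s5=1
t6.Δ2 s3=0 s1=1 clk=1 s6=1 s4=0 s7=1 s2=1 s0=1 s5=0
t6.Δ3 s3=0 s1=1 clk=1 s6=1 s4=0 s7=0 s2=1 s0=1 s5=0
t7.Δ0 s3=0 s1=1 clk=1 s6=1 s4=0 s7=0 s2=1 s0=1 s5=0
t7.Δ1 s3=0 s1=1 clk=0 s6=1 s4=0 s7=0 s2=1 s0=1 s5=0
t8.Δ0 s3=0 s1=1 clk=0 s6=1 s4=0 s7=0 s2=1 s0=1 s5=0
t8.Δ1 s3=0 s1=1 clk=1 s6=1 s4=0 s7=0 s2=1 s0=1 s5=0
t8.Δ2 s3=0 s1=1 clk=1 s6=1 s4=1 s7=0 s2=1 s0=1 s5=1
t8.Δ3 s3=0 s1=1 clk=1 s6=1 s4=1 s7=1 s2=1 s0=1 s5=1
t9.Δ0 s3=0 s1=1 clk=1 s6=1 s4=1 s7=1 s2=1 s0=1 s5=1
t9.Δ1 s3=0 s1=1 clk=0 s6=1 s4=1 s7=1 s2=1 s0=1 s5=1
t10.Δ0 s3=0 s1=1 clk=0 s6=1 s4=1 s7=1 s2=1 s0=1 s5=1
t10.Δ1 s3=0 s1=1 clk=1 s6=1 s4=1 s7=1 s2=1 s0=1 s5=1
t10.Δ2 s3=0 s1=1 clk=1 s6=1 s4=0 s7=1 s2=1 s0=1 s5=0
t10.Δ3 s3=0 s1=1 clk=1 s6=1 s4=0 s7=0 s2=1 s0=1 s5=0
t11.Δ0 s3=0 s1=1 clk=1 s6=1 s4=0 s7=0 s2=1 s0=1 s5=0
t11.Δ1 s3=0 s1=1 clk=0 s6=1 s4=0 s7=0 s2=1 s0=1 s5=0
t12.Δ0 s3=0 s1=1 clk=0 s6=1 s4=0 s7=0 s2=1 s0=1 s5=0
t12.Δ1 s3=0 s1=1 clk=1 s6=1 s4=0 s7=0 s2=1 s0=1 s5=0
t12.Δ2 s3=0 s1=1 clk=1 s6=1 s4=1 s7=0 s2=1 s0=1 s5=1
t12.Δ3 s3=0 s1=1 clk=1 s6=1 s4=1 s7=1 s2=1 s0=1 s5=1
t13.Δ0 s3=0 s1=1 clk=1 s6=1 s4=1 s7=1 s2=1 s0=1 s5=1
t13.Δ1 s3=0 s1=1 clk=0 s6=1 s4=1 s7=1 s2=1 s0=1 s5=1
t14.Δ0 s3=0 s1=1 clk=0 s6=1 s4=1 s7=1 s2=1 s0=1 s5=1
t14.Δ1 s3=0 s1=1 clk=1 s6=1 s4=1 s7=1 s2=1 s0=1 s5=1
t14.Δ2 s3=0 s1=1 clk=1 s6=1 s4=0 s7=1 s2=1 s0=1 s5=0
t14.Δ3 s3=0 s1=1 clk=1 s6=1 s4=0 s7=0 s2=1 s0=1 s5=0
t15.Δ0 s3=0 s1=1 clk=1 s6=1 s4=0 s7=0 s2=1 s0=1 s5=0
t15.Δ1 s3=0 s1=1 clk=0 s6=1 s4=0 s7=0 s2=1 s0=1 s5=0
t16.Δ0 s3=0 s1=1 clk=0 s6=1 s4=0 s7=0 s2=1 s0=1 s5=0
t16.Δ1 s3=0 s1=1 clk=1 s6=1 s4=0 s7=0 s2=1 s0=1 s5=0
t16.Δ2 s3=0 s1=1 clk=1 s6=1 s4=1 s7=0 s2=1 s0=1 s5=1
t16.Δ3 s3=0 s1=1 clk=1 s6=1 s4=1 s7=1 s2=1 s0=1 s5=1
t17.Δ0 s3=0 s1=1 clk=1 s6=1 s4=1 s7=1 s2=1 s0=1 s5=1
t17.Δ1 s3=0 s1=1 clk=0 s6=1 s4=1 s7=1 s2=1 s0=1 s5=1
t18.Δ0 s3=0 s1=1 clk=0 s6=1 s4=1 s7=1 s2=1 s0=1 s5=1
t18.Δ1 s3=0 s1=1 clk=1 s6=1 s4=1 s7=1 s2=1 s0=1 s5=1
t18.Δ2 s3=0 s1=1 clk=1 s6=1 s4=0 s7=1 s2=1 s0=1 s5=0
t18.Δ3 s3=0 s1=1 clk=1 s6=1 s4=0 s7=0 s2=1 s0=1 s5=0
t19.Δ0 s3=0 s1=1 clk=1 s6=1 s4=0 s7=0 s2=1 s0=1 s5=0
t19.Δ1 s3=0 s1=1 clk=0 s6=1 s4=0 s7=0 s2=1 s0=1 s5=0

3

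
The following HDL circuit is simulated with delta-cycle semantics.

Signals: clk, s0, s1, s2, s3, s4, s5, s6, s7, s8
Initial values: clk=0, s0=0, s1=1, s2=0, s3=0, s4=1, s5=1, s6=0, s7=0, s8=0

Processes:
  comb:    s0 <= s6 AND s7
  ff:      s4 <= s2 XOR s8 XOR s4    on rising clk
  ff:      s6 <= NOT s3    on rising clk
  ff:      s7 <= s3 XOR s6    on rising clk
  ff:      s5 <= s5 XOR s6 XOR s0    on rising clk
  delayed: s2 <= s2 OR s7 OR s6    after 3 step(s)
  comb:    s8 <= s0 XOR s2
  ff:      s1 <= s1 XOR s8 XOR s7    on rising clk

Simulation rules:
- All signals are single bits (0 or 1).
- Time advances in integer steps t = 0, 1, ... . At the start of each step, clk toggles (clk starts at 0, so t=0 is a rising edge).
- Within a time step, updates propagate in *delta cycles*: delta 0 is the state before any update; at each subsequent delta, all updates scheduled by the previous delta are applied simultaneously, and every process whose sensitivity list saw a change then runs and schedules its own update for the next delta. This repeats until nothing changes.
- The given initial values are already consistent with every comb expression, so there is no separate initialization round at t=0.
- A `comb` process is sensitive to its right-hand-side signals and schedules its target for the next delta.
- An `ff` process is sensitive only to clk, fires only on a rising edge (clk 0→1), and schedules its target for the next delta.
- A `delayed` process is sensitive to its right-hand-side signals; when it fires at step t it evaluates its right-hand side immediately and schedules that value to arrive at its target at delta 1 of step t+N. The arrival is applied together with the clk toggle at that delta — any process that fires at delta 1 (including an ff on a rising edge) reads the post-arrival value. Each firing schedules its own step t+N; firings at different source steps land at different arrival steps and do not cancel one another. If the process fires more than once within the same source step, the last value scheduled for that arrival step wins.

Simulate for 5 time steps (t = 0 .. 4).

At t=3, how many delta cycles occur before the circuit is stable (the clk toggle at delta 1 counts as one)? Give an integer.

2

t0.Δ0 s1=1 clk=0 s2=0 s3=0 s5=1 s0=0 s8=0 s7=0 s4=1 s6=0
t0.Δ1 s1=1 clk=1 s2=0 s3=0 s5=1 s0=0 s8=0 s7=0 s4=1 s6=0
t0.Δ2 s1=1 clk=1 s2=0 s3=0 s5=1 s0=0 s8=0 s7=0 s4=1 s6=1
t1.Δ0 s1=1 clk=1 s2=0 s3=0 s5=1 s0=0 s8=0 s7=0 s4=1 s6=1
t1.Δ1 s1=1 clk=0 s2=0 s3=0 s5=1 s0=0 s8=0 s7=0 s4=1 s6=1
t2.Δ0 s1=1 clk=0 s2=0 s3=0 s5=1 s0=0 s8=0 s7=0 s4=1 s6=1
t2.Δ1 s1=1 clk=1 s2=0 s3=0 s5=1 s0=0 s8=0 s7=0 s4=1 s6=1
t2.Δ2 s1=1 clk=1 s2=0 s3=0 s5=0 s0=0 s8=0 s7=1 s4=1 s6=1
t2.Δ3 s1=1 clk=1 s2=0 s3=0 s5=0 s0=1 s8=0 s7=1 s4=1 s6=1
t2.Δ4 s1=1 clk=1 s2=0 s3=0 s5=0 s0=1 s8=1 s7=1 s4=1 s6=1
t3.Δ0 s1=1 clk=1 s2=0 s3=0 s5=0 s0=1 s8=1 s7=1 s4=1 s6=1
t3.Δ1 s1=1 clk=0 s2=1 s3=0 s5=0 s0=1 s8=1 s7=1 s4=1 s6=1
t3.Δ2 s1=1 clk=0 s2=1 s3=0 s5=0 s0=1 s8=0 s7=1 s4=1 s6=1
t4.Δ0 s1=1 clk=0 s2=1 s3=0 s5=0 s0=1 s8=0 s7=1 s4=1 s6=1
t4.Δ1 s1=1 clk=1 s2=1 s3=0 s5=0 s0=1 s8=0 s7=1 s4=1 s6=1
t4.Δ2 s1=0 clk=1 s2=1 s3=0 s5=0 s0=1 s8=0 s7=1 s4=0 s6=1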